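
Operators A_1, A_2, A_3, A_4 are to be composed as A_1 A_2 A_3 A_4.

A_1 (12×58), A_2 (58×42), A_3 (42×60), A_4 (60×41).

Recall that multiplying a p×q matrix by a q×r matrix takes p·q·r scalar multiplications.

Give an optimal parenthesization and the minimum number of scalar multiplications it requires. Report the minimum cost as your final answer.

Adjacent pairs: A_1A_2 = 12·58·42 = 29232; A_2A_3 = 58·42·60 = 146160; A_3A_4 = 42·60·41 = 103320.
Length 3: A_1..A_3: k=1: 0+146160+12·58·60=187920; k=2: 29232+0+12·42·60=59472 → min 59472 | A_2..A_4: k=2: 0+103320+58·42·41=203196; k=3: 146160+0+58·60·41=288840 → min 203196.
Length 4: A_1..A_4: k=1: 0+203196+12·58·41=231732; k=2: 29232+103320+12·42·41=153216; k=3: 59472+0+12·60·41=88992 → min 88992.
Optimal parenthesization: (((A_1 A_2) A_3) A_4) with cost 88992.

88992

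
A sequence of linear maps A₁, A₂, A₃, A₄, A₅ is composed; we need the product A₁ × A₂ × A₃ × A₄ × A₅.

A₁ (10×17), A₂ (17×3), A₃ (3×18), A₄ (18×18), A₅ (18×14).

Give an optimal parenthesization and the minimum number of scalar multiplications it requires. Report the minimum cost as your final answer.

2658

Adjacent pairs: A₁A₂ = 10·17·3 = 510; A₂A₃ = 17·3·18 = 918; A₃A₄ = 3·18·18 = 972; A₄A₅ = 18·18·14 = 4536.
Length 3: A₁..A₃: k=1: 0+918+10·17·18=3978; k=2: 510+0+10·3·18=1050 → min 1050 | A₂..A₄: k=2: 0+972+17·3·18=1890; k=3: 918+0+17·18·18=6426 → min 1890 | A₃..A₅: k=3: 0+4536+3·18·14=5292; k=4: 972+0+3·18·14=1728 → min 1728.
Length 4: A₁..A₄: k=1: 0+1890+10·17·18=4950; k=2: 510+972+10·3·18=2022; k=3: 1050+0+10·18·18=4290 → min 2022 | A₂..A₅: k=2: 0+1728+17·3·14=2442; k=3: 918+4536+17·18·14=9738; k=4: 1890+0+17·18·14=6174 → min 2442.
Length 5: A₁..A₅: k=1: 0+2442+10·17·14=4822; k=2: 510+1728+10·3·14=2658; k=3: 1050+4536+10·18·14=8106; k=4: 2022+0+10·18·14=4542 → min 2658.
Optimal parenthesization: ((A₁ × A₂) × ((A₃ × A₄) × A₅)) with cost 2658.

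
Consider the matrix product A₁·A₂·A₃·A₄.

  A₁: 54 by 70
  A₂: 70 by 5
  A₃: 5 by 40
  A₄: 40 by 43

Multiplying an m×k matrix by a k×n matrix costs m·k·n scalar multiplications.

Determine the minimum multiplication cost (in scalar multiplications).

Adjacent pairs: A₁A₂ = 54·70·5 = 18900; A₂A₃ = 70·5·40 = 14000; A₃A₄ = 5·40·43 = 8600.
Length 3: A₁..A₃: k=1: 0+14000+54·70·40=165200; k=2: 18900+0+54·5·40=29700 → min 29700 | A₂..A₄: k=2: 0+8600+70·5·43=23650; k=3: 14000+0+70·40·43=134400 → min 23650.
Length 4: A₁..A₄: k=1: 0+23650+54·70·43=186190; k=2: 18900+8600+54·5·43=39110; k=3: 29700+0+54·40·43=122580 → min 39110.
Optimal order: ((A₁·A₂)·(A₃·A₄)) with cost 39110.

39110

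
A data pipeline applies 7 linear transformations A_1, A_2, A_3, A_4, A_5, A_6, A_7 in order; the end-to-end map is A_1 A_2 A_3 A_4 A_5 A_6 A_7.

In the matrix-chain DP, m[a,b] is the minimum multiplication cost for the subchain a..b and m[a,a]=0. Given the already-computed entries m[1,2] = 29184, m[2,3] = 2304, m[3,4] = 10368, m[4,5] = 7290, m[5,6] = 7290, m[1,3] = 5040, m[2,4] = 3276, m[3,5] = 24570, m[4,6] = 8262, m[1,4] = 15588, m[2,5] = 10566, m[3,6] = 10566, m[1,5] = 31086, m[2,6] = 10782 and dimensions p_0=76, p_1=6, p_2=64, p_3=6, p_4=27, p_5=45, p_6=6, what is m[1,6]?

13518

m[1,6] = min over k∈[1,5] of m[1,k]+m[k+1,6]+p_{0}·p_k·p_{6}.
k=1: 0 + 10782 + 76·6·6 = 13518; k=2: 29184 + 10566 + 76·64·6 = 68934; k=3: 5040 + 8262 + 76·6·6 = 16038; k=4: 15588 + 7290 + 76·27·6 = 35190; k=5: 31086 + 0 + 76·45·6 = 51606.
Minimum: 13518 at k=1.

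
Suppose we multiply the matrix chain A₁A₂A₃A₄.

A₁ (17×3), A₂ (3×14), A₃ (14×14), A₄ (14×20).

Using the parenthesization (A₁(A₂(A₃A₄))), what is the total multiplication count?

(A₃A₄): 14×14 by 14×20 → 14×20, cost 14·14·20 = 3920
(A₂(A₃A₄)): 3×14 by 14×20 → 3×20, cost 3·14·20 = 840; cumulative 4760
(A₁(A₂(A₃A₄))): 17×3 by 3×20 → 17×20, cost 17·3·20 = 1020; cumulative 5780
Total: 5780 scalar multiplications.

5780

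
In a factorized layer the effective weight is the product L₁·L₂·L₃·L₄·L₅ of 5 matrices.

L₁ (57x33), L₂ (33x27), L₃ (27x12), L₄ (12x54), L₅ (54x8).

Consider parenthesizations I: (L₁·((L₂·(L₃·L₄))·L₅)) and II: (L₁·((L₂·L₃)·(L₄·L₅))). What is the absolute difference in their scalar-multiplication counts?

Order I = (L₁·((L₂·(L₃·L₄))·L₅)): (L₃·L₄): 27×12 by 12×54 → 27×54, cost 27·12·54 = 17496; (L₂·(L₃·L₄)): 33×27 by 27×54 → 33×54, cost 33·27·54 = 48114; cumulative 65610; ((L₂·(L₃·L₄))·L₅): 33×54 by 54×8 → 33×8, cost 33·54·8 = 14256; cumulative 79866; (L₁·((L₂·(L₃·L₄))·L₅)): 57×33 by 33×8 → 57×8, cost 57·33·8 = 15048; cumulative 94914. Total 94914.
Order II = (L₁·((L₂·L₃)·(L₄·L₅))): (L₂·L₃): 33×27 by 27×12 → 33×12, cost 33·27·12 = 10692; (L₄·L₅): 12×54 by 54×8 → 12×8, cost 12·54·8 = 5184; ((L₂·L₃)·(L₄·L₅)): 33×12 by 12×8 → 33×8, cost 33·12·8 = 3168; cumulative 19044; (L₁·((L₂·L₃)·(L₄·L₅))): 57×33 by 33×8 → 57×8, cost 57·33·8 = 15048; cumulative 34092. Total 34092.
Difference: |94914 − 34092| = 60822.

60822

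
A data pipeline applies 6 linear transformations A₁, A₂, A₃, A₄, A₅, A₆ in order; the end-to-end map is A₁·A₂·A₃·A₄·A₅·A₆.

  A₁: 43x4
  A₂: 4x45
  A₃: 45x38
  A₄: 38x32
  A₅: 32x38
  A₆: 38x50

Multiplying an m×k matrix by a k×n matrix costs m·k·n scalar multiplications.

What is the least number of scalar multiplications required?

Adjacent pairs: A₁A₂ = 43·4·45 = 7740; A₂A₃ = 4·45·38 = 6840; A₃A₄ = 45·38·32 = 54720; A₄A₅ = 38·32·38 = 46208; A₅A₆ = 32·38·50 = 60800.
Length 3: A₁..A₃: k=1: 0+6840+43·4·38=13376; k=2: 7740+0+43·45·38=81270 → min 13376 | A₂..A₄: k=2: 0+54720+4·45·32=60480; k=3: 6840+0+4·38·32=11704 → min 11704 | A₃..A₅: k=3: 0+46208+45·38·38=111188; k=4: 54720+0+45·32·38=109440 → min 109440 | A₄..A₆: k=4: 0+60800+38·32·50=121600; k=5: 46208+0+38·38·50=118408 → min 118408.
Length 4: A₁..A₄: k=1: 0+11704+43·4·32=17208; k=2: 7740+54720+43·45·32=124380; k=3: 13376+0+43·38·32=65664 → min 17208 | A₂..A₅: k=2: 0+109440+4·45·38=116280; k=3: 6840+46208+4·38·38=58824; k=4: 11704+0+4·32·38=16568 → min 16568 | A₃..A₆: k=3: 0+118408+45·38·50=203908; k=4: 54720+60800+45·32·50=187520; k=5: 109440+0+45·38·50=194940 → min 187520.
Length 5: A₁..A₅: k=1: 0+16568+43·4·38=23104; k=2: 7740+109440+43·45·38=190710; k=3: 13376+46208+43·38·38=121676; k=4: 17208+0+43·32·38=69496 → min 23104 | A₂..A₆: k=2: 0+187520+4·45·50=196520; k=3: 6840+118408+4·38·50=132848; k=4: 11704+60800+4·32·50=78904; k=5: 16568+0+4·38·50=24168 → min 24168.
Length 6: A₁..A₆: k=1: 0+24168+43·4·50=32768; k=2: 7740+187520+43·45·50=292010; k=3: 13376+118408+43·38·50=213484; k=4: 17208+60800+43·32·50=146808; k=5: 23104+0+43·38·50=104804 → min 32768.
Optimal order: (A₁·((((A₂·A₃)·A₄)·A₅)·A₆)) with cost 32768.

32768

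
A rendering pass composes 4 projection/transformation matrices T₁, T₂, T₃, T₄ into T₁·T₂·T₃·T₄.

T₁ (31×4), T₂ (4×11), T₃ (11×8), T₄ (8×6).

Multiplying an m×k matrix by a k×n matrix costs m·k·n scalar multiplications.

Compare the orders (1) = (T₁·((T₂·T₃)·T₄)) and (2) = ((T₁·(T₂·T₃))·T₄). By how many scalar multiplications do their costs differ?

1544

Order (1) = (T₁·((T₂·T₃)·T₄)): (T₂·T₃): 4×11 by 11×8 → 4×8, cost 4·11·8 = 352; ((T₂·T₃)·T₄): 4×8 by 8×6 → 4×6, cost 4·8·6 = 192; cumulative 544; (T₁·((T₂·T₃)·T₄)): 31×4 by 4×6 → 31×6, cost 31·4·6 = 744; cumulative 1288. Total 1288.
Order (2) = ((T₁·(T₂·T₃))·T₄): (T₂·T₃): 4×11 by 11×8 → 4×8, cost 4·11·8 = 352; (T₁·(T₂·T₃)): 31×4 by 4×8 → 31×8, cost 31·4·8 = 992; cumulative 1344; ((T₁·(T₂·T₃))·T₄): 31×8 by 8×6 → 31×6, cost 31·8·6 = 1488; cumulative 2832. Total 2832.
Difference: |1288 − 2832| = 1544.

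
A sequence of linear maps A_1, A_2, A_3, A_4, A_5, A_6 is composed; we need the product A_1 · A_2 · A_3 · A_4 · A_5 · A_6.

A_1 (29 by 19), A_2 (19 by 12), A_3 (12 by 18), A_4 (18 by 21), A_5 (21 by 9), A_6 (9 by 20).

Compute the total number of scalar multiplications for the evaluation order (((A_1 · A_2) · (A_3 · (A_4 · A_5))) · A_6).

(A_1 · A_2): 29×19 by 19×12 → 29×12, cost 29·19·12 = 6612
(A_4 · A_5): 18×21 by 21×9 → 18×9, cost 18·21·9 = 3402
(A_3 · (A_4 · A_5)): 12×18 by 18×9 → 12×9, cost 12·18·9 = 1944; cumulative 5346
((A_1 · A_2) · (A_3 · (A_4 · A_5))): 29×12 by 12×9 → 29×9, cost 29·12·9 = 3132; cumulative 15090
(((A_1 · A_2) · (A_3 · (A_4 · A_5))) · A_6): 29×9 by 9×20 → 29×20, cost 29·9·20 = 5220; cumulative 20310
Total: 20310 scalar multiplications.

20310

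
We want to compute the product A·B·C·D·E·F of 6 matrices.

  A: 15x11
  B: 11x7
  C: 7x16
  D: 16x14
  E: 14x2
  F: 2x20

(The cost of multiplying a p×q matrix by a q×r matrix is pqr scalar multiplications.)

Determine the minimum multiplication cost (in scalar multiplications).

1756

Adjacent pairs: AB = 15·11·7 = 1155; BC = 11·7·16 = 1232; CD = 7·16·14 = 1568; DE = 16·14·2 = 448; EF = 14·2·20 = 560.
Length 3: A..C: k=1: 0+1232+15·11·16=3872; k=2: 1155+0+15·7·16=2835 → min 2835 | B..D: k=2: 0+1568+11·7·14=2646; k=3: 1232+0+11·16·14=3696 → min 2646 | C..E: k=3: 0+448+7·16·2=672; k=4: 1568+0+7·14·2=1764 → min 672 | D..F: k=4: 0+560+16·14·20=5040; k=5: 448+0+16·2·20=1088 → min 1088.
Length 4: A..D: k=1: 0+2646+15·11·14=4956; k=2: 1155+1568+15·7·14=4193; k=3: 2835+0+15·16·14=6195 → min 4193 | B..E: k=2: 0+672+11·7·2=826; k=3: 1232+448+11·16·2=2032; k=4: 2646+0+11·14·2=2954 → min 826 | C..F: k=3: 0+1088+7·16·20=3328; k=4: 1568+560+7·14·20=4088; k=5: 672+0+7·2·20=952 → min 952.
Length 5: A..E: k=1: 0+826+15·11·2=1156; k=2: 1155+672+15·7·2=2037; k=3: 2835+448+15·16·2=3763; k=4: 4193+0+15·14·2=4613 → min 1156 | B..F: k=2: 0+952+11·7·20=2492; k=3: 1232+1088+11·16·20=5840; k=4: 2646+560+11·14·20=6286; k=5: 826+0+11·2·20=1266 → min 1266.
Length 6: A..F: k=1: 0+1266+15·11·20=4566; k=2: 1155+952+15·7·20=4207; k=3: 2835+1088+15·16·20=8723; k=4: 4193+560+15·14·20=8953; k=5: 1156+0+15·2·20=1756 → min 1756.
Optimal order: ((A·(B·(C·(D·E))))·F) with cost 1756.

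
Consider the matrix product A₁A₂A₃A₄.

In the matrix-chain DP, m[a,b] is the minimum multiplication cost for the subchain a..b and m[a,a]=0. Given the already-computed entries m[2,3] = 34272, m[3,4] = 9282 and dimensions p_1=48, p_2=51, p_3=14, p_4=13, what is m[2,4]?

41106

m[2,4] = min over k∈[2,3] of m[2,k]+m[k+1,4]+p_{1}·p_k·p_{4}.
k=2: 0 + 9282 + 48·51·13 = 41106; k=3: 34272 + 0 + 48·14·13 = 43008.
Minimum: 41106 at k=2.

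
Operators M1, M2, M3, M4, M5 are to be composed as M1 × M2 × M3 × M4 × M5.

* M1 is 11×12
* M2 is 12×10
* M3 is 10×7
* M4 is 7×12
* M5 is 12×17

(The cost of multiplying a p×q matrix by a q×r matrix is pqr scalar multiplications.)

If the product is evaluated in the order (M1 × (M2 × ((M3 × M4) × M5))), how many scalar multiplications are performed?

(M3 × M4): 10×7 by 7×12 → 10×12, cost 10·7·12 = 840
((M3 × M4) × M5): 10×12 by 12×17 → 10×17, cost 10·12·17 = 2040; cumulative 2880
(M2 × ((M3 × M4) × M5)): 12×10 by 10×17 → 12×17, cost 12·10·17 = 2040; cumulative 4920
(M1 × (M2 × ((M3 × M4) × M5))): 11×12 by 12×17 → 11×17, cost 11·12·17 = 2244; cumulative 7164
Total: 7164 scalar multiplications.

7164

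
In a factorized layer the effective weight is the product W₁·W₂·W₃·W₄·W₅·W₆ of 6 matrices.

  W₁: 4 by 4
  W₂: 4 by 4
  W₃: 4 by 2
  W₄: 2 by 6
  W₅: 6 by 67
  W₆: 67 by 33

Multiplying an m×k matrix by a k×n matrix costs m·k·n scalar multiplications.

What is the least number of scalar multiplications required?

5554

Adjacent pairs: W₁W₂ = 4·4·4 = 64; W₂W₃ = 4·4·2 = 32; W₃W₄ = 4·2·6 = 48; W₄W₅ = 2·6·67 = 804; W₅W₆ = 6·67·33 = 13266.
Length 3: W₁..W₃: k=1: 0+32+4·4·2=64; k=2: 64+0+4·4·2=96 → min 64 | W₂..W₄: k=2: 0+48+4·4·6=144; k=3: 32+0+4·2·6=80 → min 80 | W₃..W₅: k=3: 0+804+4·2·67=1340; k=4: 48+0+4·6·67=1656 → min 1340 | W₄..W₆: k=4: 0+13266+2·6·33=13662; k=5: 804+0+2·67·33=5226 → min 5226.
Length 4: W₁..W₄: k=1: 0+80+4·4·6=176; k=2: 64+48+4·4·6=208; k=3: 64+0+4·2·6=112 → min 112 | W₂..W₅: k=2: 0+1340+4·4·67=2412; k=3: 32+804+4·2·67=1372; k=4: 80+0+4·6·67=1688 → min 1372 | W₃..W₆: k=3: 0+5226+4·2·33=5490; k=4: 48+13266+4·6·33=14106; k=5: 1340+0+4·67·33=10184 → min 5490.
Length 5: W₁..W₅: k=1: 0+1372+4·4·67=2444; k=2: 64+1340+4·4·67=2476; k=3: 64+804+4·2·67=1404; k=4: 112+0+4·6·67=1720 → min 1404 | W₂..W₆: k=2: 0+5490+4·4·33=6018; k=3: 32+5226+4·2·33=5522; k=4: 80+13266+4·6·33=14138; k=5: 1372+0+4·67·33=10216 → min 5522.
Length 6: W₁..W₆: k=1: 0+5522+4·4·33=6050; k=2: 64+5490+4·4·33=6082; k=3: 64+5226+4·2·33=5554; k=4: 112+13266+4·6·33=14170; k=5: 1404+0+4·67·33=10248 → min 5554.
Optimal order: ((W₁·(W₂·W₃))·((W₄·W₅)·W₆)) with cost 5554.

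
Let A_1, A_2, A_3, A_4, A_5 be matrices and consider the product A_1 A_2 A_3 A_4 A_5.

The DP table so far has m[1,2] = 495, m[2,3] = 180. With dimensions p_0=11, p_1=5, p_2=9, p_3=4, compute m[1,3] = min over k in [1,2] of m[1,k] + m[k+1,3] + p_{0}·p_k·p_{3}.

m[1,3] = min over k∈[1,2] of m[1,k]+m[k+1,3]+p_{0}·p_k·p_{3}.
k=1: 0 + 180 + 11·5·4 = 400; k=2: 495 + 0 + 11·9·4 = 891.
Minimum: 400 at k=1.

400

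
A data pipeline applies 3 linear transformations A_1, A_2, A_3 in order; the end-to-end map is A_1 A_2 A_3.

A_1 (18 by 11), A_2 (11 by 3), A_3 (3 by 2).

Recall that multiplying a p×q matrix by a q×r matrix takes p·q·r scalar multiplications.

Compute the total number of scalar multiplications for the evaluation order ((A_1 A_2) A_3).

702

(A_1 A_2): 18×11 by 11×3 → 18×3, cost 18·11·3 = 594
((A_1 A_2) A_3): 18×3 by 3×2 → 18×2, cost 18·3·2 = 108; cumulative 702
Total: 702 scalar multiplications.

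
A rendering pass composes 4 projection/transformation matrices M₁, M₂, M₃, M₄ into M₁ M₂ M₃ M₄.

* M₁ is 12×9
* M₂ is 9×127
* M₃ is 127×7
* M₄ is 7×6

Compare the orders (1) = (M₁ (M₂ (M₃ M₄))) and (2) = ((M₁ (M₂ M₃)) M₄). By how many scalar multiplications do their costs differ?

3579

Order (1) = (M₁ (M₂ (M₃ M₄))): (M₃ M₄): 127×7 by 7×6 → 127×6, cost 127·7·6 = 5334; (M₂ (M₃ M₄)): 9×127 by 127×6 → 9×6, cost 9·127·6 = 6858; cumulative 12192; (M₁ (M₂ (M₃ M₄))): 12×9 by 9×6 → 12×6, cost 12·9·6 = 648; cumulative 12840. Total 12840.
Order (2) = ((M₁ (M₂ M₃)) M₄): (M₂ M₃): 9×127 by 127×7 → 9×7, cost 9·127·7 = 8001; (M₁ (M₂ M₃)): 12×9 by 9×7 → 12×7, cost 12·9·7 = 756; cumulative 8757; ((M₁ (M₂ M₃)) M₄): 12×7 by 7×6 → 12×6, cost 12·7·6 = 504; cumulative 9261. Total 9261.
Difference: |12840 − 9261| = 3579.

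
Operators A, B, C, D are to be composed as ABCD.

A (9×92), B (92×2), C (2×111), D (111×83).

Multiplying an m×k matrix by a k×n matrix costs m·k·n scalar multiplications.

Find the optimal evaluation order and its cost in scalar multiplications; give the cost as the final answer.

Adjacent pairs: AB = 9·92·2 = 1656; BC = 92·2·111 = 20424; CD = 2·111·83 = 18426.
Length 3: A..C: k=1: 0+20424+9·92·111=112332; k=2: 1656+0+9·2·111=3654 → min 3654 | B..D: k=2: 0+18426+92·2·83=33698; k=3: 20424+0+92·111·83=868020 → min 33698.
Length 4: A..D: k=1: 0+33698+9·92·83=102422; k=2: 1656+18426+9·2·83=21576; k=3: 3654+0+9·111·83=86571 → min 21576.
Optimal parenthesization: ((AB)(CD)) with cost 21576.

21576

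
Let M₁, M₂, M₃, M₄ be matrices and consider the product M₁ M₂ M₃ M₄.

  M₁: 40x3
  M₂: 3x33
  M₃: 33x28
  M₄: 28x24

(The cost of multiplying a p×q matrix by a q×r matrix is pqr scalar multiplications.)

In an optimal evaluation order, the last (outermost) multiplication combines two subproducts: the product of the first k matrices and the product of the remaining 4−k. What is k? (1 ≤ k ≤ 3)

Adjacent pairs: M₁M₂ = 40·3·33 = 3960; M₂M₃ = 3·33·28 = 2772; M₃M₄ = 33·28·24 = 22176.
Length 3: M₁..M₃: k=1: 0+2772+40·3·28=6132; k=2: 3960+0+40·33·28=40920 → min 6132 | M₂..M₄: k=2: 0+22176+3·33·24=24552; k=3: 2772+0+3·28·24=4788 → min 4788.
Top-level splits: k=1: (M₁..M₁)·(M₂..M₄) → 0+4788+40·3·24 = 7668; k=2: (M₁..M₂)·(M₃..M₄) → 3960+22176+40·33·24 = 57816; k=3: (M₁..M₃)·(M₄..M₄) → 6132+0+40·28·24 = 33012.
Best split is after M₁, i.e. k = 1.

1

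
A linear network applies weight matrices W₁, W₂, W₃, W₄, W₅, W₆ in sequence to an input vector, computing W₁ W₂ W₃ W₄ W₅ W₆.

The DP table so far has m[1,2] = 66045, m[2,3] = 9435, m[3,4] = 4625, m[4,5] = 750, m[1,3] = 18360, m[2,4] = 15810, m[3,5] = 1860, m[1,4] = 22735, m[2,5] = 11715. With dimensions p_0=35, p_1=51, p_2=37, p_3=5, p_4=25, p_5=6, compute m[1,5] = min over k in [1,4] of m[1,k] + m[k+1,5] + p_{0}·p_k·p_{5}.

20160

m[1,5] = min over k∈[1,4] of m[1,k]+m[k+1,5]+p_{0}·p_k·p_{5}.
k=1: 0 + 11715 + 35·51·6 = 22425; k=2: 66045 + 1860 + 35·37·6 = 75675; k=3: 18360 + 750 + 35·5·6 = 20160; k=4: 22735 + 0 + 35·25·6 = 27985.
Minimum: 20160 at k=3.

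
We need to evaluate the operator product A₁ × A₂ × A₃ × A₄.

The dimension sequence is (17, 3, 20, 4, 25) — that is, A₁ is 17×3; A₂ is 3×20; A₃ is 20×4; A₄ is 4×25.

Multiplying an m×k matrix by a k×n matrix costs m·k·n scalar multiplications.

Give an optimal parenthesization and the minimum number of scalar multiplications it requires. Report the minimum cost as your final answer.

1815

Adjacent pairs: A₁A₂ = 17·3·20 = 1020; A₂A₃ = 3·20·4 = 240; A₃A₄ = 20·4·25 = 2000.
Length 3: A₁..A₃: k=1: 0+240+17·3·4=444; k=2: 1020+0+17·20·4=2380 → min 444 | A₂..A₄: k=2: 0+2000+3·20·25=3500; k=3: 240+0+3·4·25=540 → min 540.
Length 4: A₁..A₄: k=1: 0+540+17·3·25=1815; k=2: 1020+2000+17·20·25=11520; k=3: 444+0+17·4·25=2144 → min 1815.
Optimal parenthesization: (A₁ × ((A₂ × A₃) × A₄)) with cost 1815.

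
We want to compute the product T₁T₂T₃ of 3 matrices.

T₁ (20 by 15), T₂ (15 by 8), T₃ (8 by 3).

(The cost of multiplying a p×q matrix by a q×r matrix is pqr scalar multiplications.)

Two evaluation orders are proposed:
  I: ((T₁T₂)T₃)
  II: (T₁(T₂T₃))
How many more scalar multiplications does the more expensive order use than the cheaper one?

Order I = ((T₁T₂)T₃): (T₁T₂): 20×15 by 15×8 → 20×8, cost 20·15·8 = 2400; ((T₁T₂)T₃): 20×8 by 8×3 → 20×3, cost 20·8·3 = 480; cumulative 2880. Total 2880.
Order II = (T₁(T₂T₃)): (T₂T₃): 15×8 by 8×3 → 15×3, cost 15·8·3 = 360; (T₁(T₂T₃)): 20×15 by 15×3 → 20×3, cost 20·15·3 = 900; cumulative 1260. Total 1260.
Difference: |2880 − 1260| = 1620.

1620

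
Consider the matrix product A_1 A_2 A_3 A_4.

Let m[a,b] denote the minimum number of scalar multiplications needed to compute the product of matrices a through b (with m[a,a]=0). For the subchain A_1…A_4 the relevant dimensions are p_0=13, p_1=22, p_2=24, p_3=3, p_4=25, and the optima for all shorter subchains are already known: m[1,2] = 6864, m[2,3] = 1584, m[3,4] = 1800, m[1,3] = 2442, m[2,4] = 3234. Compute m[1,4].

m[1,4] = min over k∈[1,3] of m[1,k]+m[k+1,4]+p_{0}·p_k·p_{4}.
k=1: 0 + 3234 + 13·22·25 = 10384; k=2: 6864 + 1800 + 13·24·25 = 16464; k=3: 2442 + 0 + 13·3·25 = 3417.
Minimum: 3417 at k=3.

3417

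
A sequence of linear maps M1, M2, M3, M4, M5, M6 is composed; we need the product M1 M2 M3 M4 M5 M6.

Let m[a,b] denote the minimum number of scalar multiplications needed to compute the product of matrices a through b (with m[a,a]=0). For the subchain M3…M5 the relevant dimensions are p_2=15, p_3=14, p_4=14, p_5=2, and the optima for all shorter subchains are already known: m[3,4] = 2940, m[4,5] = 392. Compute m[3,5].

812

m[3,5] = min over k∈[3,4] of m[3,k]+m[k+1,5]+p_{2}·p_k·p_{5}.
k=3: 0 + 392 + 15·14·2 = 812; k=4: 2940 + 0 + 15·14·2 = 3360.
Minimum: 812 at k=3.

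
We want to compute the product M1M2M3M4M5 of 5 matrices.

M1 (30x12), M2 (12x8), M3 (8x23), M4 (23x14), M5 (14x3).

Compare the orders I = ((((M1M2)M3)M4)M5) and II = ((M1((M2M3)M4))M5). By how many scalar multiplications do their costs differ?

Order I = ((((M1M2)M3)M4)M5): (M1M2): 30×12 by 12×8 → 30×8, cost 30·12·8 = 2880; ((M1M2)M3): 30×8 by 8×23 → 30×23, cost 30·8·23 = 5520; cumulative 8400; (((M1M2)M3)M4): 30×23 by 23×14 → 30×14, cost 30·23·14 = 9660; cumulative 18060; ((((M1M2)M3)M4)M5): 30×14 by 14×3 → 30×3, cost 30·14·3 = 1260; cumulative 19320. Total 19320.
Order II = ((M1((M2M3)M4))M5): (M2M3): 12×8 by 8×23 → 12×23, cost 12·8·23 = 2208; ((M2M3)M4): 12×23 by 23×14 → 12×14, cost 12·23·14 = 3864; cumulative 6072; (M1((M2M3)M4)): 30×12 by 12×14 → 30×14, cost 30·12·14 = 5040; cumulative 11112; ((M1((M2M3)M4))M5): 30×14 by 14×3 → 30×3, cost 30·14·3 = 1260; cumulative 12372. Total 12372.
Difference: |19320 − 12372| = 6948.

6948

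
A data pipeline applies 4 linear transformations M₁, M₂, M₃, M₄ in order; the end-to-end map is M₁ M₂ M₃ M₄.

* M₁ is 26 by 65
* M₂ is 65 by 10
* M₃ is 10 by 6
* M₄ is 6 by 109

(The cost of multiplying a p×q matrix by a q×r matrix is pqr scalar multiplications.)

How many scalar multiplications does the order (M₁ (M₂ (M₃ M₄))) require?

261600

(M₃ M₄): 10×6 by 6×109 → 10×109, cost 10·6·109 = 6540
(M₂ (M₃ M₄)): 65×10 by 10×109 → 65×109, cost 65·10·109 = 70850; cumulative 77390
(M₁ (M₂ (M₃ M₄))): 26×65 by 65×109 → 26×109, cost 26·65·109 = 184210; cumulative 261600
Total: 261600 scalar multiplications.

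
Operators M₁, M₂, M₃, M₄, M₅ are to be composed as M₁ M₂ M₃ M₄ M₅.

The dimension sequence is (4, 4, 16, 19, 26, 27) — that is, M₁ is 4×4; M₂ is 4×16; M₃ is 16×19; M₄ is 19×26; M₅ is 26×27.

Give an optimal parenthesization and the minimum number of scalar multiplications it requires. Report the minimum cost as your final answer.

6256

Adjacent pairs: M₁M₂ = 4·4·16 = 256; M₂M₃ = 4·16·19 = 1216; M₃M₄ = 16·19·26 = 7904; M₄M₅ = 19·26·27 = 13338.
Length 3: M₁..M₃: k=1: 0+1216+4·4·19=1520; k=2: 256+0+4·16·19=1472 → min 1472 | M₂..M₄: k=2: 0+7904+4·16·26=9568; k=3: 1216+0+4·19·26=3192 → min 3192 | M₃..M₅: k=3: 0+13338+16·19·27=21546; k=4: 7904+0+16·26·27=19136 → min 19136.
Length 4: M₁..M₄: k=1: 0+3192+4·4·26=3608; k=2: 256+7904+4·16·26=9824; k=3: 1472+0+4·19·26=3448 → min 3448 | M₂..M₅: k=2: 0+19136+4·16·27=20864; k=3: 1216+13338+4·19·27=16606; k=4: 3192+0+4·26·27=6000 → min 6000.
Length 5: M₁..M₅: k=1: 0+6000+4·4·27=6432; k=2: 256+19136+4·16·27=21120; k=3: 1472+13338+4·19·27=16862; k=4: 3448+0+4·26·27=6256 → min 6256.
Optimal parenthesization: ((((M₁ M₂) M₃) M₄) M₅) with cost 6256.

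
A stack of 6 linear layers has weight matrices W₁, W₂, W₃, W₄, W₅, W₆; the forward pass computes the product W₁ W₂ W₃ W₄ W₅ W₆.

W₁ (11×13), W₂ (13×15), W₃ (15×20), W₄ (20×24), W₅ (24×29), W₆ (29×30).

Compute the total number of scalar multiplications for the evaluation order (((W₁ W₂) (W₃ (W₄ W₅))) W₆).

(W₁ W₂): 11×13 by 13×15 → 11×15, cost 11·13·15 = 2145
(W₄ W₅): 20×24 by 24×29 → 20×29, cost 20·24·29 = 13920
(W₃ (W₄ W₅)): 15×20 by 20×29 → 15×29, cost 15·20·29 = 8700; cumulative 22620
((W₁ W₂) (W₃ (W₄ W₅))): 11×15 by 15×29 → 11×29, cost 11·15·29 = 4785; cumulative 29550
(((W₁ W₂) (W₃ (W₄ W₅))) W₆): 11×29 by 29×30 → 11×30, cost 11·29·30 = 9570; cumulative 39120
Total: 39120 scalar multiplications.

39120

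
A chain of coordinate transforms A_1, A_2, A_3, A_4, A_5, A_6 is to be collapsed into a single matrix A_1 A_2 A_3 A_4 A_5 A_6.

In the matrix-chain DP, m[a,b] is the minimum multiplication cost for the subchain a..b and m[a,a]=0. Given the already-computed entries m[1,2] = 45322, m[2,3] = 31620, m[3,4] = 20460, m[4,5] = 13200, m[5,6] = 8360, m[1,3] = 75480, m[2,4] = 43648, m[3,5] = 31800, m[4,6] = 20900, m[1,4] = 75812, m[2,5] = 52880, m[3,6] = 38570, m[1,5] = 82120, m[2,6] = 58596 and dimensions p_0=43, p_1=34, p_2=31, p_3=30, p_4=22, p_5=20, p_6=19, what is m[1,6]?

m[1,6] = min over k∈[1,5] of m[1,k]+m[k+1,6]+p_{0}·p_k·p_{6}.
k=1: 0 + 58596 + 43·34·19 = 86374; k=2: 45322 + 38570 + 43·31·19 = 109219; k=3: 75480 + 20900 + 43·30·19 = 120890; k=4: 75812 + 8360 + 43·22·19 = 102146; k=5: 82120 + 0 + 43·20·19 = 98460.
Minimum: 86374 at k=1.

86374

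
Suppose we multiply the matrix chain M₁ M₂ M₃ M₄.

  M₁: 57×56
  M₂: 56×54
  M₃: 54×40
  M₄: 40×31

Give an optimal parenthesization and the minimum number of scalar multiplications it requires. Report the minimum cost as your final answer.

Adjacent pairs: M₁M₂ = 57·56·54 = 172368; M₂M₃ = 56·54·40 = 120960; M₃M₄ = 54·40·31 = 66960.
Length 3: M₁..M₃: k=1: 0+120960+57·56·40=248640; k=2: 172368+0+57·54·40=295488 → min 248640 | M₂..M₄: k=2: 0+66960+56·54·31=160704; k=3: 120960+0+56·40·31=190400 → min 160704.
Length 4: M₁..M₄: k=1: 0+160704+57·56·31=259656; k=2: 172368+66960+57·54·31=334746; k=3: 248640+0+57·40·31=319320 → min 259656.
Optimal parenthesization: (M₁ (M₂ (M₃ M₄))) with cost 259656.

259656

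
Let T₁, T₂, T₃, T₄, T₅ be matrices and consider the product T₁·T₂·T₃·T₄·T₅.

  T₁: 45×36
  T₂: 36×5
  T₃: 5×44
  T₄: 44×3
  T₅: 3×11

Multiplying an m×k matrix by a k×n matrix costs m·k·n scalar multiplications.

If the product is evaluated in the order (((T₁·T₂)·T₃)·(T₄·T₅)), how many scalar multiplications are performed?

41232

(T₁·T₂): 45×36 by 36×5 → 45×5, cost 45·36·5 = 8100
((T₁·T₂)·T₃): 45×5 by 5×44 → 45×44, cost 45·5·44 = 9900; cumulative 18000
(T₄·T₅): 44×3 by 3×11 → 44×11, cost 44·3·11 = 1452
(((T₁·T₂)·T₃)·(T₄·T₅)): 45×44 by 44×11 → 45×11, cost 45·44·11 = 21780; cumulative 41232
Total: 41232 scalar multiplications.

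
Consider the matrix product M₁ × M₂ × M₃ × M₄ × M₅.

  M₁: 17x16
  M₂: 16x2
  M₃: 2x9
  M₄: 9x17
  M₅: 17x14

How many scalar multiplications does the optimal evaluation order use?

Adjacent pairs: M₁M₂ = 17·16·2 = 544; M₂M₃ = 16·2·9 = 288; M₃M₄ = 2·9·17 = 306; M₄M₅ = 9·17·14 = 2142.
Length 3: M₁..M₃: k=1: 0+288+17·16·9=2736; k=2: 544+0+17·2·9=850 → min 850 | M₂..M₄: k=2: 0+306+16·2·17=850; k=3: 288+0+16·9·17=2736 → min 850 | M₃..M₅: k=3: 0+2142+2·9·14=2394; k=4: 306+0+2·17·14=782 → min 782.
Length 4: M₁..M₄: k=1: 0+850+17·16·17=5474; k=2: 544+306+17·2·17=1428; k=3: 850+0+17·9·17=3451 → min 1428 | M₂..M₅: k=2: 0+782+16·2·14=1230; k=3: 288+2142+16·9·14=4446; k=4: 850+0+16·17·14=4658 → min 1230.
Length 5: M₁..M₅: k=1: 0+1230+17·16·14=5038; k=2: 544+782+17·2·14=1802; k=3: 850+2142+17·9·14=5134; k=4: 1428+0+17·17·14=5474 → min 1802.
Optimal order: ((M₁ × M₂) × ((M₃ × M₄) × M₅)) with cost 1802.

1802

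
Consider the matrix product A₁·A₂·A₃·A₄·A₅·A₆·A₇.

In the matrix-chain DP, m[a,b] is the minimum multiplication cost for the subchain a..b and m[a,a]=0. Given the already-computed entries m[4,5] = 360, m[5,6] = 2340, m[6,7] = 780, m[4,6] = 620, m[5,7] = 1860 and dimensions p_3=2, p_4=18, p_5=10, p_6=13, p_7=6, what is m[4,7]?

776

m[4,7] = min over k∈[4,6] of m[4,k]+m[k+1,7]+p_{3}·p_k·p_{7}.
k=4: 0 + 1860 + 2·18·6 = 2076; k=5: 360 + 780 + 2·10·6 = 1260; k=6: 620 + 0 + 2·13·6 = 776.
Minimum: 776 at k=6.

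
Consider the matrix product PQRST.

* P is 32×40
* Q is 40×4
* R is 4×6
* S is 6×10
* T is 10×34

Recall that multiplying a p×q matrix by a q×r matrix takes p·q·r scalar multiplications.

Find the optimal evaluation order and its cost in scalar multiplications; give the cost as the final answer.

11072

Adjacent pairs: PQ = 32·40·4 = 5120; QR = 40·4·6 = 960; RS = 4·6·10 = 240; ST = 6·10·34 = 2040.
Length 3: P..R: k=1: 0+960+32·40·6=8640; k=2: 5120+0+32·4·6=5888 → min 5888 | Q..S: k=2: 0+240+40·4·10=1840; k=3: 960+0+40·6·10=3360 → min 1840 | R..T: k=3: 0+2040+4·6·34=2856; k=4: 240+0+4·10·34=1600 → min 1600.
Length 4: P..S: k=1: 0+1840+32·40·10=14640; k=2: 5120+240+32·4·10=6640; k=3: 5888+0+32·6·10=7808 → min 6640 | Q..T: k=2: 0+1600+40·4·34=7040; k=3: 960+2040+40·6·34=11160; k=4: 1840+0+40·10·34=15440 → min 7040.
Length 5: P..T: k=1: 0+7040+32·40·34=50560; k=2: 5120+1600+32·4·34=11072; k=3: 5888+2040+32·6·34=14456; k=4: 6640+0+32·10·34=17520 → min 11072.
Optimal parenthesization: ((PQ)((RS)T)) with cost 11072.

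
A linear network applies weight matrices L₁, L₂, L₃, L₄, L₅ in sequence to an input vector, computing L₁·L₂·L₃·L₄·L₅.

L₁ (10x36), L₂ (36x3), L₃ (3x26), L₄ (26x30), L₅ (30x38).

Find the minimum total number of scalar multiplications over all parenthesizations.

7980

Adjacent pairs: L₁L₂ = 10·36·3 = 1080; L₂L₃ = 36·3·26 = 2808; L₃L₄ = 3·26·30 = 2340; L₄L₅ = 26·30·38 = 29640.
Length 3: L₁..L₃: k=1: 0+2808+10·36·26=12168; k=2: 1080+0+10·3·26=1860 → min 1860 | L₂..L₄: k=2: 0+2340+36·3·30=5580; k=3: 2808+0+36·26·30=30888 → min 5580 | L₃..L₅: k=3: 0+29640+3·26·38=32604; k=4: 2340+0+3·30·38=5760 → min 5760.
Length 4: L₁..L₄: k=1: 0+5580+10·36·30=16380; k=2: 1080+2340+10·3·30=4320; k=3: 1860+0+10·26·30=9660 → min 4320 | L₂..L₅: k=2: 0+5760+36·3·38=9864; k=3: 2808+29640+36·26·38=68016; k=4: 5580+0+36·30·38=46620 → min 9864.
Length 5: L₁..L₅: k=1: 0+9864+10·36·38=23544; k=2: 1080+5760+10·3·38=7980; k=3: 1860+29640+10·26·38=41380; k=4: 4320+0+10·30·38=15720 → min 7980.
Optimal order: ((L₁·L₂)·((L₃·L₄)·L₅)) with cost 7980.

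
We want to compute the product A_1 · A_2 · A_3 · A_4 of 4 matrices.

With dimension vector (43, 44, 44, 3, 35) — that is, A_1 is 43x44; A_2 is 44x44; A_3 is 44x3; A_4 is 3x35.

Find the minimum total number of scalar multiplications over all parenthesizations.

15999

Adjacent pairs: A_1A_2 = 43·44·44 = 83248; A_2A_3 = 44·44·3 = 5808; A_3A_4 = 44·3·35 = 4620.
Length 3: A_1..A_3: k=1: 0+5808+43·44·3=11484; k=2: 83248+0+43·44·3=88924 → min 11484 | A_2..A_4: k=2: 0+4620+44·44·35=72380; k=3: 5808+0+44·3·35=10428 → min 10428.
Length 4: A_1..A_4: k=1: 0+10428+43·44·35=76648; k=2: 83248+4620+43·44·35=154088; k=3: 11484+0+43·3·35=15999 → min 15999.
Optimal order: ((A_1 · (A_2 · A_3)) · A_4) with cost 15999.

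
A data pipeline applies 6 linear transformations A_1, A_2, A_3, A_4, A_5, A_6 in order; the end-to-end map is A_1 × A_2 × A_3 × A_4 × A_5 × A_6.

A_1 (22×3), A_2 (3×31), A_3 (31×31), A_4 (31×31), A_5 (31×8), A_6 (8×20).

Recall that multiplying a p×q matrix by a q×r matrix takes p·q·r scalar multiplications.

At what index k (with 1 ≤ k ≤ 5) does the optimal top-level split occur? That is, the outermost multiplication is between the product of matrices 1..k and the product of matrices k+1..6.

Adjacent pairs: A_1A_2 = 22·3·31 = 2046; A_2A_3 = 3·31·31 = 2883; A_3A_4 = 31·31·31 = 29791; A_4A_5 = 31·31·8 = 7688; A_5A_6 = 31·8·20 = 4960.
Length 3: A_1..A_3: k=1: 0+2883+22·3·31=4929; k=2: 2046+0+22·31·31=23188 → min 4929 | A_2..A_4: k=2: 0+29791+3·31·31=32674; k=3: 2883+0+3·31·31=5766 → min 5766 | A_3..A_5: k=3: 0+7688+31·31·8=15376; k=4: 29791+0+31·31·8=37479 → min 15376 | A_4..A_6: k=4: 0+4960+31·31·20=24180; k=5: 7688+0+31·8·20=12648 → min 12648.
Length 4: A_1..A_4: k=1: 0+5766+22·3·31=7812; k=2: 2046+29791+22·31·31=52979; k=3: 4929+0+22·31·31=26071 → min 7812 | A_2..A_5: k=2: 0+15376+3·31·8=16120; k=3: 2883+7688+3·31·8=11315; k=4: 5766+0+3·31·8=6510 → min 6510 | A_3..A_6: k=3: 0+12648+31·31·20=31868; k=4: 29791+4960+31·31·20=53971; k=5: 15376+0+31·8·20=20336 → min 20336.
Length 5: A_1..A_5: k=1: 0+6510+22·3·8=7038; k=2: 2046+15376+22·31·8=22878; k=3: 4929+7688+22·31·8=18073; k=4: 7812+0+22·31·8=13268 → min 7038 | A_2..A_6: k=2: 0+20336+3·31·20=22196; k=3: 2883+12648+3·31·20=17391; k=4: 5766+4960+3·31·20=12586; k=5: 6510+0+3·8·20=6990 → min 6990.
Top-level splits: k=1: (A_1..A_1)·(A_2..A_6) → 0+6990+22·3·20 = 8310; k=2: (A_1..A_2)·(A_3..A_6) → 2046+20336+22·31·20 = 36022; k=3: (A_1..A_3)·(A_4..A_6) → 4929+12648+22·31·20 = 31217; k=4: (A_1..A_4)·(A_5..A_6) → 7812+4960+22·31·20 = 26412; k=5: (A_1..A_5)·(A_6..A_6) → 7038+0+22·8·20 = 10558.
Best split is after A_1, i.e. k = 1.

1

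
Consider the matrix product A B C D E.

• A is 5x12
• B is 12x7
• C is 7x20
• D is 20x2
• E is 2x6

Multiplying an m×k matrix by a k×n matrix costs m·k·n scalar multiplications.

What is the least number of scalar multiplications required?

Adjacent pairs: AB = 5·12·7 = 420; BC = 12·7·20 = 1680; CD = 7·20·2 = 280; DE = 20·2·6 = 240.
Length 3: A..C: k=1: 0+1680+5·12·20=2880; k=2: 420+0+5·7·20=1120 → min 1120 | B..D: k=2: 0+280+12·7·2=448; k=3: 1680+0+12·20·2=2160 → min 448 | C..E: k=3: 0+240+7·20·6=1080; k=4: 280+0+7·2·6=364 → min 364.
Length 4: A..D: k=1: 0+448+5·12·2=568; k=2: 420+280+5·7·2=770; k=3: 1120+0+5·20·2=1320 → min 568 | B..E: k=2: 0+364+12·7·6=868; k=3: 1680+240+12·20·6=3360; k=4: 448+0+12·2·6=592 → min 592.
Length 5: A..E: k=1: 0+592+5·12·6=952; k=2: 420+364+5·7·6=994; k=3: 1120+240+5·20·6=1960; k=4: 568+0+5·2·6=628 → min 628.
Optimal order: ((A (B (C D))) E) with cost 628.

628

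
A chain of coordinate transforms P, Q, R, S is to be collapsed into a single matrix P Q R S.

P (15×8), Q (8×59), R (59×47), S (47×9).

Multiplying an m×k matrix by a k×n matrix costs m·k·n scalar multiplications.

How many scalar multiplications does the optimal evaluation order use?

Adjacent pairs: PQ = 15·8·59 = 7080; QR = 8·59·47 = 22184; RS = 59·47·9 = 24957.
Length 3: P..R: k=1: 0+22184+15·8·47=27824; k=2: 7080+0+15·59·47=48675 → min 27824 | Q..S: k=2: 0+24957+8·59·9=29205; k=3: 22184+0+8·47·9=25568 → min 25568.
Length 4: P..S: k=1: 0+25568+15·8·9=26648; k=2: 7080+24957+15·59·9=40002; k=3: 27824+0+15·47·9=34169 → min 26648.
Optimal order: (P ((Q R) S)) with cost 26648.

26648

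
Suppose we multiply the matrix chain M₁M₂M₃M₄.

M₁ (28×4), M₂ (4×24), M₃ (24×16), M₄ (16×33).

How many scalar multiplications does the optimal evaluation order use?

Adjacent pairs: M₁M₂ = 28·4·24 = 2688; M₂M₃ = 4·24·16 = 1536; M₃M₄ = 24·16·33 = 12672.
Length 3: M₁..M₃: k=1: 0+1536+28·4·16=3328; k=2: 2688+0+28·24·16=13440 → min 3328 | M₂..M₄: k=2: 0+12672+4·24·33=15840; k=3: 1536+0+4·16·33=3648 → min 3648.
Length 4: M₁..M₄: k=1: 0+3648+28·4·33=7344; k=2: 2688+12672+28·24·33=37536; k=3: 3328+0+28·16·33=18112 → min 7344.
Optimal order: (M₁((M₂M₃)M₄)) with cost 7344.

7344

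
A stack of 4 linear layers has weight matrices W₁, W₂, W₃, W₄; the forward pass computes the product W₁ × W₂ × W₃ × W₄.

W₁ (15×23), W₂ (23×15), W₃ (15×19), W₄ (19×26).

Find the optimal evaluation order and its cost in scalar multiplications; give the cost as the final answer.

16860

Adjacent pairs: W₁W₂ = 15·23·15 = 5175; W₂W₃ = 23·15·19 = 6555; W₃W₄ = 15·19·26 = 7410.
Length 3: W₁..W₃: k=1: 0+6555+15·23·19=13110; k=2: 5175+0+15·15·19=9450 → min 9450 | W₂..W₄: k=2: 0+7410+23·15·26=16380; k=3: 6555+0+23·19·26=17917 → min 16380.
Length 4: W₁..W₄: k=1: 0+16380+15·23·26=25350; k=2: 5175+7410+15·15·26=18435; k=3: 9450+0+15·19·26=16860 → min 16860.
Optimal parenthesization: (((W₁ × W₂) × W₃) × W₄) with cost 16860.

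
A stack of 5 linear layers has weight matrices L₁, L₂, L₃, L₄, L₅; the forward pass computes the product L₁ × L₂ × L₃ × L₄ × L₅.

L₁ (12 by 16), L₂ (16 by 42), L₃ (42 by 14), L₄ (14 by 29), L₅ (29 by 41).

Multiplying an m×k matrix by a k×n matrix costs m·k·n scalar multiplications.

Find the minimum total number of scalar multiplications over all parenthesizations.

31236

Adjacent pairs: L₁L₂ = 12·16·42 = 8064; L₂L₃ = 16·42·14 = 9408; L₃L₄ = 42·14·29 = 17052; L₄L₅ = 14·29·41 = 16646.
Length 3: L₁..L₃: k=1: 0+9408+12·16·14=12096; k=2: 8064+0+12·42·14=15120 → min 12096 | L₂..L₄: k=2: 0+17052+16·42·29=36540; k=3: 9408+0+16·14·29=15904 → min 15904 | L₃..L₅: k=3: 0+16646+42·14·41=40754; k=4: 17052+0+42·29·41=66990 → min 40754.
Length 4: L₁..L₄: k=1: 0+15904+12·16·29=21472; k=2: 8064+17052+12·42·29=39732; k=3: 12096+0+12·14·29=16968 → min 16968 | L₂..L₅: k=2: 0+40754+16·42·41=68306; k=3: 9408+16646+16·14·41=35238; k=4: 15904+0+16·29·41=34928 → min 34928.
Length 5: L₁..L₅: k=1: 0+34928+12·16·41=42800; k=2: 8064+40754+12·42·41=69482; k=3: 12096+16646+12·14·41=35630; k=4: 16968+0+12·29·41=31236 → min 31236.
Optimal order: (((L₁ × (L₂ × L₃)) × L₄) × L₅) with cost 31236.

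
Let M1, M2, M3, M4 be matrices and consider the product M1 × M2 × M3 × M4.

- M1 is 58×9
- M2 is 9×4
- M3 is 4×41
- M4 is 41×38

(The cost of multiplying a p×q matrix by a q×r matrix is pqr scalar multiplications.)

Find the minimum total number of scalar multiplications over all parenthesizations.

Adjacent pairs: M1M2 = 58·9·4 = 2088; M2M3 = 9·4·41 = 1476; M3M4 = 4·41·38 = 6232.
Length 3: M1..M3: k=1: 0+1476+58·9·41=22878; k=2: 2088+0+58·4·41=11600 → min 11600 | M2..M4: k=2: 0+6232+9·4·38=7600; k=3: 1476+0+9·41·38=15498 → min 7600.
Length 4: M1..M4: k=1: 0+7600+58·9·38=27436; k=2: 2088+6232+58·4·38=17136; k=3: 11600+0+58·41·38=101964 → min 17136.
Optimal order: ((M1 × M2) × (M3 × M4)) with cost 17136.

17136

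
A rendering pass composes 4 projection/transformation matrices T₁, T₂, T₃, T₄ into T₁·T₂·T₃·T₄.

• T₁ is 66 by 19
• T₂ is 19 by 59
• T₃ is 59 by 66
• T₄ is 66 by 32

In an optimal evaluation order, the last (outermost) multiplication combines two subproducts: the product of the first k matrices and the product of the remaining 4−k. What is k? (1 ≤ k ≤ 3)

1

Adjacent pairs: T₁T₂ = 66·19·59 = 73986; T₂T₃ = 19·59·66 = 73986; T₃T₄ = 59·66·32 = 124608.
Length 3: T₁..T₃: k=1: 0+73986+66·19·66=156750; k=2: 73986+0+66·59·66=330990 → min 156750 | T₂..T₄: k=2: 0+124608+19·59·32=160480; k=3: 73986+0+19·66·32=114114 → min 114114.
Top-level splits: k=1: (T₁..T₁)·(T₂..T₄) → 0+114114+66·19·32 = 154242; k=2: (T₁..T₂)·(T₃..T₄) → 73986+124608+66·59·32 = 323202; k=3: (T₁..T₃)·(T₄..T₄) → 156750+0+66·66·32 = 296142.
Best split is after T₁, i.e. k = 1.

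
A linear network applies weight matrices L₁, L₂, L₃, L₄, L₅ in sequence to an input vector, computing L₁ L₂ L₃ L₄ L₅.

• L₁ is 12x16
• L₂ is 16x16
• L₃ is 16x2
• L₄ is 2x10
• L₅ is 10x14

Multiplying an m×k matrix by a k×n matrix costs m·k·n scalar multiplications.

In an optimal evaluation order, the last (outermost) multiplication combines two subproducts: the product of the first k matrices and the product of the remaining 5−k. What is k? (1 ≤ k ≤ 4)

Adjacent pairs: L₁L₂ = 12·16·16 = 3072; L₂L₃ = 16·16·2 = 512; L₃L₄ = 16·2·10 = 320; L₄L₅ = 2·10·14 = 280.
Length 3: L₁..L₃: k=1: 0+512+12·16·2=896; k=2: 3072+0+12·16·2=3456 → min 896 | L₂..L₄: k=2: 0+320+16·16·10=2880; k=3: 512+0+16·2·10=832 → min 832 | L₃..L₅: k=3: 0+280+16·2·14=728; k=4: 320+0+16·10·14=2560 → min 728.
Length 4: L₁..L₄: k=1: 0+832+12·16·10=2752; k=2: 3072+320+12·16·10=5312; k=3: 896+0+12·2·10=1136 → min 1136 | L₂..L₅: k=2: 0+728+16·16·14=4312; k=3: 512+280+16·2·14=1240; k=4: 832+0+16·10·14=3072 → min 1240.
Top-level splits: k=1: (L₁..L₁)·(L₂..L₅) → 0+1240+12·16·14 = 3928; k=2: (L₁..L₂)·(L₃..L₅) → 3072+728+12·16·14 = 6488; k=3: (L₁..L₃)·(L₄..L₅) → 896+280+12·2·14 = 1512; k=4: (L₁..L₄)·(L₅..L₅) → 1136+0+12·10·14 = 2816.
Best split is after L₃, i.e. k = 3.

3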